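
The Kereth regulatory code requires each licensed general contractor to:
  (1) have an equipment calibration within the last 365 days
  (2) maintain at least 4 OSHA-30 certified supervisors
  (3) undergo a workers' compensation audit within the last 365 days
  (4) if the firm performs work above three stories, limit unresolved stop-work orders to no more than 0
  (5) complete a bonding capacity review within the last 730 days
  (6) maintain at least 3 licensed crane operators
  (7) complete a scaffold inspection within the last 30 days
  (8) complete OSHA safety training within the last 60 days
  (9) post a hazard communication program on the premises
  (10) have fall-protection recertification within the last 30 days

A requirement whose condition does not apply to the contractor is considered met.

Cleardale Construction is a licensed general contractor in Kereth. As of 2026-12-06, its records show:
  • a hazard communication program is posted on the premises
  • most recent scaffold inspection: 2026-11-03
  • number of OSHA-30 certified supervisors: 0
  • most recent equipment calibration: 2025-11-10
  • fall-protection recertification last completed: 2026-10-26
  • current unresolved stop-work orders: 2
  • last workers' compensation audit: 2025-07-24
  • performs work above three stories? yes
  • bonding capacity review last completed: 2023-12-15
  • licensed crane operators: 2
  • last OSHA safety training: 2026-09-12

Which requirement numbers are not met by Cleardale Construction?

1, 2, 3, 4, 5, 6, 7, 8, 10

1. equipment calibration 391 days ago vs limit 365 → not met
2. OSHA-30 certified supervisors 0 < 4 → not met
3. workers' compensation audit 500 days ago vs limit 365 → not met
4. condition 'performs work above three stories' holds; unresolved stop-work orders 2 > 0 → not met
5. bonding capacity review 1087 days ago vs limit 730 → not met
6. licensed crane operators 2 < 3 → not met
7. scaffold inspection 33 days ago vs limit 30 → not met
8. OSHA safety training 85 days ago vs limit 60 → not met
9. hazard communication program present → met
10. fall-protection recertification 41 days ago vs limit 30 → not met
Not met: 1, 2, 3, 4, 5, 6, 7, 8, 10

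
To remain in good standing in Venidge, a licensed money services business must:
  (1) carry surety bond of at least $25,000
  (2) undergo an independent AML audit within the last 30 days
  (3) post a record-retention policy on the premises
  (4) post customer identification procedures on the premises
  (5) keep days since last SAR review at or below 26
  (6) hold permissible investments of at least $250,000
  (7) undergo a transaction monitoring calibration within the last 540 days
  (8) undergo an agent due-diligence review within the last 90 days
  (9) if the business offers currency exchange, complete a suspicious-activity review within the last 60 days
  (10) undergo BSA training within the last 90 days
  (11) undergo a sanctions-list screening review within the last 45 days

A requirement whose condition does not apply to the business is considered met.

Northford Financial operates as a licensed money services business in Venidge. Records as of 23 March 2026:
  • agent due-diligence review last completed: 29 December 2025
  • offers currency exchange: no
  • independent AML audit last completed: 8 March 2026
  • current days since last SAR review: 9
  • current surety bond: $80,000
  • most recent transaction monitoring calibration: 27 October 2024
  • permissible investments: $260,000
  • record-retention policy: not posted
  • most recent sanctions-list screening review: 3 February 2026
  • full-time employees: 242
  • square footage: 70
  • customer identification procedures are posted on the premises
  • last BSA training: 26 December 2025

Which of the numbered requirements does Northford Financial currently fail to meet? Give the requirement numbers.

1. surety bond $80,000 ≥ $25,000 → met
2. independent AML audit 15 days ago vs limit 30 → met
3. record-retention policy absent → not met
4. customer identification procedures present → met
5. days since last SAR review 9 ≤ 26 → met
6. permissible investments $260,000 ≥ $250,000 → met
7. transaction monitoring calibration 512 days ago vs limit 540 → met
8. agent due-diligence review 84 days ago vs limit 90 → met
9. condition 'offers currency exchange' does not hold → requirement n/a → met
10. BSA training 87 days ago vs limit 90 → met
11. sanctions-list screening review 48 days ago vs limit 45 → not met
Not met: 3, 11

3, 11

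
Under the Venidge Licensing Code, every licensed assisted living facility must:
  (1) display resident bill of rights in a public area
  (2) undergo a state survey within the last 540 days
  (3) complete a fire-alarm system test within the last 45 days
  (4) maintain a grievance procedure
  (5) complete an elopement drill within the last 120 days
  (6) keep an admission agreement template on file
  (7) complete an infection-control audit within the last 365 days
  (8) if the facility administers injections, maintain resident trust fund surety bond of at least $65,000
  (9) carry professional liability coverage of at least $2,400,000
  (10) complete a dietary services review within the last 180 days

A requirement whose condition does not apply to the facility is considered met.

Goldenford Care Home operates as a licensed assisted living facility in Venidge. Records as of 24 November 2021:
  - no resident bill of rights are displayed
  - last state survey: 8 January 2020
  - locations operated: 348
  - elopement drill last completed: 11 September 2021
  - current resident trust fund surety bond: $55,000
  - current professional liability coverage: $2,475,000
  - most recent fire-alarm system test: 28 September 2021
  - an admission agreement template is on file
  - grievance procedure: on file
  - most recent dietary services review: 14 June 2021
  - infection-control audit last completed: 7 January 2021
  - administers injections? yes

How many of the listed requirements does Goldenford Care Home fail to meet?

1. resident bill of rights absent → not met
2. state survey 686 days ago vs limit 540 → not met
3. fire-alarm system test 57 days ago vs limit 45 → not met
4. grievance procedure present → met
5. elopement drill 74 days ago vs limit 120 → met
6. admission agreement template present → met
7. infection-control audit 321 days ago vs limit 365 → met
8. condition 'administers injections' holds; resident trust fund surety bond $55,000 < $65,000 → not met
9. professional liability coverage $2,475,000 ≥ $2,400,000 → met
10. dietary services review 163 days ago vs limit 180 → met
Not met: 4 of 10

4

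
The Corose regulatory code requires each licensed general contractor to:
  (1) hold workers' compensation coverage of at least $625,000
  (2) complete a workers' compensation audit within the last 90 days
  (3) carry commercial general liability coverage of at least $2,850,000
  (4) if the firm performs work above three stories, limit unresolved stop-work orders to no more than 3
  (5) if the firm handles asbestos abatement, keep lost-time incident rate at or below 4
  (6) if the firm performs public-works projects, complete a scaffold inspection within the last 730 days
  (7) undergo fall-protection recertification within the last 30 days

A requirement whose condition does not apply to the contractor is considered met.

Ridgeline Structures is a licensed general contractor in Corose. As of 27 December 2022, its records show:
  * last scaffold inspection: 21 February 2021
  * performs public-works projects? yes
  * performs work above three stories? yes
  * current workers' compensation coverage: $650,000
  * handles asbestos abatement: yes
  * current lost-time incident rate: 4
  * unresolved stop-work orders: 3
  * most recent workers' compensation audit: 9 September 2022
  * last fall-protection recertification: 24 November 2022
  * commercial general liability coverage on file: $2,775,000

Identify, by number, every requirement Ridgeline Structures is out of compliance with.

2, 3, 7

1. workers' compensation coverage $650,000 ≥ $625,000 → met
2. workers' compensation audit 109 days ago vs limit 90 → not met
3. commercial general liability coverage $2,775,000 < $2,850,000 → not met
4. condition 'performs work above three stories' holds; unresolved stop-work orders 3 ≤ 3 → met
5. condition 'handles asbestos abatement' holds; lost-time incident rate 4 ≤ 4 → met
6. condition 'performs public-works projects' holds; scaffold inspection 674 days ago vs limit 730 → met
7. fall-protection recertification 33 days ago vs limit 30 → not met
Not met: 2, 3, 7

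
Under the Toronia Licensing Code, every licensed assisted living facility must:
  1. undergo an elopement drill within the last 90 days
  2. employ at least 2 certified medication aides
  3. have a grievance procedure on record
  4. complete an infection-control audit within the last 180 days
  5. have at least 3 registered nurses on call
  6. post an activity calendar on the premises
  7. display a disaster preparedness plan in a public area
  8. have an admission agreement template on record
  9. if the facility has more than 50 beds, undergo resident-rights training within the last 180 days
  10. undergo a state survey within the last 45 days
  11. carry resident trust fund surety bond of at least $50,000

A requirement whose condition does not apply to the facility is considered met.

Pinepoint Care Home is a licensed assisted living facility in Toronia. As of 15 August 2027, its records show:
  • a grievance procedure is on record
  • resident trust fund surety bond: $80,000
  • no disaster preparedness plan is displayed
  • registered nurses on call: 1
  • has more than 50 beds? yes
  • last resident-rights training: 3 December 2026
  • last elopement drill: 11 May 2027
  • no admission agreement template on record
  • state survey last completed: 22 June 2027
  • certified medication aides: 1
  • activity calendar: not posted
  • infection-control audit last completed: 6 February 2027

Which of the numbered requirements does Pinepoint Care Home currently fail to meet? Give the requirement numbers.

1. elopement drill 96 days ago vs limit 90 → not met
2. certified medication aides 1 < 2 → not met
3. grievance procedure present → met
4. infection-control audit 190 days ago vs limit 180 → not met
5. registered nurses on call 1 < 3 → not met
6. activity calendar absent → not met
7. disaster preparedness plan absent → not met
8. admission agreement template absent → not met
9. condition 'has more than 50 beds' holds; resident-rights training 255 days ago vs limit 180 → not met
10. state survey 54 days ago vs limit 45 → not met
11. resident trust fund surety bond $80,000 ≥ $50,000 → met
Not met: 1, 2, 4, 5, 6, 7, 8, 9, 10

1, 2, 4, 5, 6, 7, 8, 9, 10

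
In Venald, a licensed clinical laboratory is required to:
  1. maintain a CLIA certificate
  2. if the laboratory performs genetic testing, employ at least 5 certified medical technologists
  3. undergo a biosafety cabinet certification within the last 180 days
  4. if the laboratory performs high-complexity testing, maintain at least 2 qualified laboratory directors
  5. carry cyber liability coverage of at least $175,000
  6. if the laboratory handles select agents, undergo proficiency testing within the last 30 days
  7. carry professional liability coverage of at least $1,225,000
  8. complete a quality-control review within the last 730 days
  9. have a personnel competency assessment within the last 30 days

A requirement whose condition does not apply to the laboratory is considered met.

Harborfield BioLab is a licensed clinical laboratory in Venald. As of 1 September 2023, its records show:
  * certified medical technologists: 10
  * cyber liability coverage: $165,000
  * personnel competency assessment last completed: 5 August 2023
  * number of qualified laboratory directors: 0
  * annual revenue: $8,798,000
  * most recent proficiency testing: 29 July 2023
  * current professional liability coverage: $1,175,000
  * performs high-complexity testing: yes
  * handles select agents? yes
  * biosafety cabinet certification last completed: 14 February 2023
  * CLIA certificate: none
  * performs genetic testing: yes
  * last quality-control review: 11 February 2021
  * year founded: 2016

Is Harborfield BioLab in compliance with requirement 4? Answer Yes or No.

No

4. condition 'performs high-complexity testing' holds; qualified laboratory directors 0 < 2 → not met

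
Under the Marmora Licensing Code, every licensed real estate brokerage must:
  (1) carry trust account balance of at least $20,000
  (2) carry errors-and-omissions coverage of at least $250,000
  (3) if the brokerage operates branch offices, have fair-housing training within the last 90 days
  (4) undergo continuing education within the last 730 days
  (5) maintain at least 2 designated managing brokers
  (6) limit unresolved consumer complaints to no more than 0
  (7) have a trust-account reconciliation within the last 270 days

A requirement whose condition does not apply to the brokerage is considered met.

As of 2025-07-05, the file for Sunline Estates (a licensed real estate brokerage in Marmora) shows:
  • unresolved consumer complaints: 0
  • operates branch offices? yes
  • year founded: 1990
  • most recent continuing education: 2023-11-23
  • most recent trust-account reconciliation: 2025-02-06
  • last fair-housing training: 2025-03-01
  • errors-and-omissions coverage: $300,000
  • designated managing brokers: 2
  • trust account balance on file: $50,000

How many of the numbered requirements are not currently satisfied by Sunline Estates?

1

1. trust account balance $50,000 ≥ $20,000 → met
2. errors-and-omissions coverage $300,000 ≥ $250,000 → met
3. condition 'operates branch offices' holds; fair-housing training 126 days ago vs limit 90 → not met
4. continuing education 590 days ago vs limit 730 → met
5. designated managing brokers 2 ≥ 2 → met
6. unresolved consumer complaints 0 ≤ 0 → met
7. trust-account reconciliation 149 days ago vs limit 270 → met
Not met: 1 of 7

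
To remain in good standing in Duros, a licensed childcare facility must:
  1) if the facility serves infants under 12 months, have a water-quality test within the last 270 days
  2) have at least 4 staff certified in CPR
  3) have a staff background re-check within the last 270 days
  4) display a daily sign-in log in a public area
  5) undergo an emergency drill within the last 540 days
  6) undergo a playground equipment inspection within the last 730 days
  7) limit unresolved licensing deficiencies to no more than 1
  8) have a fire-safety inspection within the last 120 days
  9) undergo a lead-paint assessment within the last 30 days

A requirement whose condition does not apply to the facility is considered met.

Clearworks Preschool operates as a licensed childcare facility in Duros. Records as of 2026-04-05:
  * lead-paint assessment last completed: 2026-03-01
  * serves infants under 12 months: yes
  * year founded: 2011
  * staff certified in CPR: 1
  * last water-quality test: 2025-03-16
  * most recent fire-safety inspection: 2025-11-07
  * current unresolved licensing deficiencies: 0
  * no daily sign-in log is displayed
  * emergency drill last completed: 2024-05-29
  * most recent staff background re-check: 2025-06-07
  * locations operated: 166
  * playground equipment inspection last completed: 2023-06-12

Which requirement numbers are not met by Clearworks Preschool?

1, 2, 3, 4, 5, 6, 8, 9

1. condition 'serves infants under 12 months' holds; water-quality test 385 days ago vs limit 270 → not met
2. staff certified in CPR 1 < 4 → not met
3. staff background re-check 302 days ago vs limit 270 → not met
4. daily sign-in log absent → not met
5. emergency drill 676 days ago vs limit 540 → not met
6. playground equipment inspection 1028 days ago vs limit 730 → not met
7. unresolved licensing deficiencies 0 ≤ 1 → met
8. fire-safety inspection 149 days ago vs limit 120 → not met
9. lead-paint assessment 35 days ago vs limit 30 → not met
Not met: 1, 2, 3, 4, 5, 6, 8, 9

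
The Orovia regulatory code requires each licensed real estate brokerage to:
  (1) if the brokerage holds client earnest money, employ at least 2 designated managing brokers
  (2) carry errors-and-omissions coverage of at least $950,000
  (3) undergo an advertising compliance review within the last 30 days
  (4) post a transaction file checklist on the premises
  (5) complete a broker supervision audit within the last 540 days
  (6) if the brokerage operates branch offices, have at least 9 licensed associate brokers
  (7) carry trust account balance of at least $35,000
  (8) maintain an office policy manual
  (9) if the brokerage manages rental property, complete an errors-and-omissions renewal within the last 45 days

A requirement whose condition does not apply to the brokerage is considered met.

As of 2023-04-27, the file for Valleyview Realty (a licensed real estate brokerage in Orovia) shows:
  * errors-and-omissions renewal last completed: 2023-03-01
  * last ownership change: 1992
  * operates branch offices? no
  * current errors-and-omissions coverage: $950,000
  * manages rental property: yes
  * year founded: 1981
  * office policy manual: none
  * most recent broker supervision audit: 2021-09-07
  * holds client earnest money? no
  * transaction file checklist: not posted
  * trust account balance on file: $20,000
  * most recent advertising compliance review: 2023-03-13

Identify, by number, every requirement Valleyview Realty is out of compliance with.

1. condition 'holds client earnest money' does not hold → requirement n/a → met
2. errors-and-omissions coverage $950,000 ≥ $950,000 → met
3. advertising compliance review 45 days ago vs limit 30 → not met
4. transaction file checklist absent → not met
5. broker supervision audit 597 days ago vs limit 540 → not met
6. condition 'operates branch offices' does not hold → requirement n/a → met
7. trust account balance $20,000 < $35,000 → not met
8. office policy manual absent → not met
9. condition 'manages rental property' holds; errors-and-omissions renewal 57 days ago vs limit 45 → not met
Not met: 3, 4, 5, 7, 8, 9

3, 4, 5, 7, 8, 9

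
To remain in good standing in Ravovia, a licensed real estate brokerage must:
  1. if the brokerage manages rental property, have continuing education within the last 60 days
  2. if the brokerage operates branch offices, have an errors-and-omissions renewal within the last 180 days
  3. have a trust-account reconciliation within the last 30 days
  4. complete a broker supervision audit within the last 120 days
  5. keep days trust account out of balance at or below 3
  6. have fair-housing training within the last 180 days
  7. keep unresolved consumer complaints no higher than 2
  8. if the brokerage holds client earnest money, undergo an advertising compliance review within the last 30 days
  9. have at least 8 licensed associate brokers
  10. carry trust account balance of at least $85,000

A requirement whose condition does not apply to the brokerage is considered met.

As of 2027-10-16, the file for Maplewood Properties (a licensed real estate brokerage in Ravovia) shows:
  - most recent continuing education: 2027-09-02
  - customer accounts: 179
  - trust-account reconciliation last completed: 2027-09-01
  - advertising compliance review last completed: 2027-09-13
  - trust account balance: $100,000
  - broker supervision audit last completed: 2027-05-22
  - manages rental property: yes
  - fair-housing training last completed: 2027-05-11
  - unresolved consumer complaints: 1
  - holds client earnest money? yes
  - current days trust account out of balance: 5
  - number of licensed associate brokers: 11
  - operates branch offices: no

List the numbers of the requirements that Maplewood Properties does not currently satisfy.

3, 4, 5, 8

1. condition 'manages rental property' holds; continuing education 44 days ago vs limit 60 → met
2. condition 'operates branch offices' does not hold → requirement n/a → met
3. trust-account reconciliation 45 days ago vs limit 30 → not met
4. broker supervision audit 147 days ago vs limit 120 → not met
5. days trust account out of balance 5 > 3 → not met
6. fair-housing training 158 days ago vs limit 180 → met
7. unresolved consumer complaints 1 ≤ 2 → met
8. condition 'holds client earnest money' holds; advertising compliance review 33 days ago vs limit 30 → not met
9. licensed associate brokers 11 ≥ 8 → met
10. trust account balance $100,000 ≥ $85,000 → met
Not met: 3, 4, 5, 8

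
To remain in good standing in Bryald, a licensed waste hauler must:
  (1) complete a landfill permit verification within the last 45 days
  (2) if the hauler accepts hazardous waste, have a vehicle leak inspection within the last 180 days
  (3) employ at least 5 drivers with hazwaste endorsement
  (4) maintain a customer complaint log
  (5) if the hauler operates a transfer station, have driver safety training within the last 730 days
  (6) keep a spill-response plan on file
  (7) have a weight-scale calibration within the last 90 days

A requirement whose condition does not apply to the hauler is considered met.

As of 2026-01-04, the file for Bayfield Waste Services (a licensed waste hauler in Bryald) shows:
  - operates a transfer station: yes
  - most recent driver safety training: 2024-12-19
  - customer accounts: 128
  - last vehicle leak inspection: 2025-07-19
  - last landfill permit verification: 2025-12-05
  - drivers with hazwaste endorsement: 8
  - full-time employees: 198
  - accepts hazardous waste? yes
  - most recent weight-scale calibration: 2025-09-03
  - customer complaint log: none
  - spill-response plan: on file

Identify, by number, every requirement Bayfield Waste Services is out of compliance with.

4, 7

1. landfill permit verification 30 days ago vs limit 45 → met
2. condition 'accepts hazardous waste' holds; vehicle leak inspection 169 days ago vs limit 180 → met
3. drivers with hazwaste endorsement 8 ≥ 5 → met
4. customer complaint log absent → not met
5. condition 'operates a transfer station' holds; driver safety training 381 days ago vs limit 730 → met
6. spill-response plan present → met
7. weight-scale calibration 123 days ago vs limit 90 → not met
Not met: 4, 7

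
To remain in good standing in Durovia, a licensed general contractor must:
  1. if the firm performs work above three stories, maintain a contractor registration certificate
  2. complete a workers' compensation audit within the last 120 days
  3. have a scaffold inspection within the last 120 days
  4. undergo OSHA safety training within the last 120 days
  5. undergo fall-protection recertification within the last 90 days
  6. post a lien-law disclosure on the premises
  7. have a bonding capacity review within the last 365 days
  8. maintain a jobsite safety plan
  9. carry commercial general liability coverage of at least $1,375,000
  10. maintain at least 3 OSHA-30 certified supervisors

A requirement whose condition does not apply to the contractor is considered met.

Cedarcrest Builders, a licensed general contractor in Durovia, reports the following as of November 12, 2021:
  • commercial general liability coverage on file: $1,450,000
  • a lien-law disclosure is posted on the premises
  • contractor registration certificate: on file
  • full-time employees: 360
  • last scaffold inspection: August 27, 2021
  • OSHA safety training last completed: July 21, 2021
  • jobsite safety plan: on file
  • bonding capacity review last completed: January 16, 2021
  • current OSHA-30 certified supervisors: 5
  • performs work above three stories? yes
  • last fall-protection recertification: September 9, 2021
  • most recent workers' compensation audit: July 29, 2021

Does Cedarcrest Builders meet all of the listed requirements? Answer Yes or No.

Yes

1. condition 'performs work above three stories' holds; contractor registration certificate present → met
2. workers' compensation audit 106 days ago vs limit 120 → met
3. scaffold inspection 77 days ago vs limit 120 → met
4. OSHA safety training 114 days ago vs limit 120 → met
5. fall-protection recertification 64 days ago vs limit 90 → met
6. lien-law disclosure present → met
7. bonding capacity review 300 days ago vs limit 365 → met
8. jobsite safety plan present → met
9. commercial general liability coverage $1,450,000 ≥ $1,375,000 → met
10. OSHA-30 certified supervisors 5 ≥ 3 → met
All met.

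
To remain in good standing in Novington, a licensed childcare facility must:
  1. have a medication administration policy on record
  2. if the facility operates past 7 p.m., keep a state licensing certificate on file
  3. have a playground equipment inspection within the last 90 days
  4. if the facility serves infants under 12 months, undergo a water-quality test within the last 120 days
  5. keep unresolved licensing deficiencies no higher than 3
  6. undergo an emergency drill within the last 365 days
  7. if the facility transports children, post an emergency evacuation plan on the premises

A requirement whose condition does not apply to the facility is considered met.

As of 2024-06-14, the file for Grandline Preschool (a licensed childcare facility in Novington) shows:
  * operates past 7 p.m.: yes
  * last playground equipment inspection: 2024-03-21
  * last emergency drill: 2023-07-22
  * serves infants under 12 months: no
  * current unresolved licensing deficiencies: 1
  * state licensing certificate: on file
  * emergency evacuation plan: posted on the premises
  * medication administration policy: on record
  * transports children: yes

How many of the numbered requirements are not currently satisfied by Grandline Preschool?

0

1. medication administration policy present → met
2. condition 'operates past 7 p.m.' holds; state licensing certificate present → met
3. playground equipment inspection 85 days ago vs limit 90 → met
4. condition 'serves infants under 12 months' does not hold → requirement n/a → met
5. unresolved licensing deficiencies 1 ≤ 3 → met
6. emergency drill 328 days ago vs limit 365 → met
7. condition 'transports children' holds; emergency evacuation plan present → met
Not met: 0 of 7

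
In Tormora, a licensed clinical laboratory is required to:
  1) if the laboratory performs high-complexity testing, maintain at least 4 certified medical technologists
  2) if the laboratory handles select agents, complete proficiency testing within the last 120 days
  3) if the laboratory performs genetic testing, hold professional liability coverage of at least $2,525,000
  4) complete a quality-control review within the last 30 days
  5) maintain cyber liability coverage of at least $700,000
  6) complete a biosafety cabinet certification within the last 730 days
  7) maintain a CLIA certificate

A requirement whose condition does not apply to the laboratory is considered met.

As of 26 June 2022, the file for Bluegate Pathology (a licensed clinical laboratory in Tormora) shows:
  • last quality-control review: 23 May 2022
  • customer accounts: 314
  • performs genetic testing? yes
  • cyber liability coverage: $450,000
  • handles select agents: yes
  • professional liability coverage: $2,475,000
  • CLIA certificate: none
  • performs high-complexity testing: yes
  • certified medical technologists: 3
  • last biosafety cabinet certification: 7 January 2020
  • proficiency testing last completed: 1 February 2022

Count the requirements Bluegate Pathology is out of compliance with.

7

1. condition 'performs high-complexity testing' holds; certified medical technologists 3 < 4 → not met
2. condition 'handles select agents' holds; proficiency testing 145 days ago vs limit 120 → not met
3. condition 'performs genetic testing' holds; professional liability coverage $2,475,000 < $2,525,000 → not met
4. quality-control review 34 days ago vs limit 30 → not met
5. cyber liability coverage $450,000 < $700,000 → not met
6. biosafety cabinet certification 901 days ago vs limit 730 → not met
7. CLIA certificate absent → not met
Not met: 7 of 7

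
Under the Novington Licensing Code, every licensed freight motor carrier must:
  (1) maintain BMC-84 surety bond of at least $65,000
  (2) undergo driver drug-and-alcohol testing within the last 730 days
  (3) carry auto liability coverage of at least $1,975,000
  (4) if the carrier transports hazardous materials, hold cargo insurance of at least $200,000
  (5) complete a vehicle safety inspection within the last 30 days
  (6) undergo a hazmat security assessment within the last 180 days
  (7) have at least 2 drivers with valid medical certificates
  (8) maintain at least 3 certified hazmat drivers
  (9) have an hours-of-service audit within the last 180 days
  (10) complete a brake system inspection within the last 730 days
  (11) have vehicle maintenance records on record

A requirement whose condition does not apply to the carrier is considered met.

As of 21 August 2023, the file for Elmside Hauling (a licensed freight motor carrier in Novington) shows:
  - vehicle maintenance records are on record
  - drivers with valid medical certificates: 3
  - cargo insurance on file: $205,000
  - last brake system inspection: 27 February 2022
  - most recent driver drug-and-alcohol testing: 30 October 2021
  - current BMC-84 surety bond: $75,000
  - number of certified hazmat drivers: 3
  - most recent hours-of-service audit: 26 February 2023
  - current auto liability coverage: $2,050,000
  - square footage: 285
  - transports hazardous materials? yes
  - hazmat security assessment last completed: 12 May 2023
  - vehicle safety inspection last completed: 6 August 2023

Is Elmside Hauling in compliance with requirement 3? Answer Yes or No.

Yes

3. auto liability coverage $2,050,000 ≥ $1,975,000 → met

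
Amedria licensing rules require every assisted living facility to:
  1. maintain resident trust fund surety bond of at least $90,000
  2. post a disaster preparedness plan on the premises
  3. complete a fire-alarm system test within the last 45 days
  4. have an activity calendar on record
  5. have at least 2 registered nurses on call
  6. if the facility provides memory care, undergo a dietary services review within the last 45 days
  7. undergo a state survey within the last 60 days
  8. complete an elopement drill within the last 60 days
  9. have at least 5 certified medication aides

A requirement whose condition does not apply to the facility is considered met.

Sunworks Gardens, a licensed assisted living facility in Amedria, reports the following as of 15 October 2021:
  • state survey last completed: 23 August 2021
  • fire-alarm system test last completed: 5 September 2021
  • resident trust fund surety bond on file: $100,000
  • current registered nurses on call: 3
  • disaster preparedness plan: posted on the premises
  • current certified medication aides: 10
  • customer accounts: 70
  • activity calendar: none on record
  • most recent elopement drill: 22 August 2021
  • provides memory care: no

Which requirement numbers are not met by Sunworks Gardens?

1. resident trust fund surety bond $100,000 ≥ $90,000 → met
2. disaster preparedness plan present → met
3. fire-alarm system test 40 days ago vs limit 45 → met
4. activity calendar absent → not met
5. registered nurses on call 3 ≥ 2 → met
6. condition 'provides memory care' does not hold → requirement n/a → met
7. state survey 53 days ago vs limit 60 → met
8. elopement drill 54 days ago vs limit 60 → met
9. certified medication aides 10 ≥ 5 → met
Not met: 4

4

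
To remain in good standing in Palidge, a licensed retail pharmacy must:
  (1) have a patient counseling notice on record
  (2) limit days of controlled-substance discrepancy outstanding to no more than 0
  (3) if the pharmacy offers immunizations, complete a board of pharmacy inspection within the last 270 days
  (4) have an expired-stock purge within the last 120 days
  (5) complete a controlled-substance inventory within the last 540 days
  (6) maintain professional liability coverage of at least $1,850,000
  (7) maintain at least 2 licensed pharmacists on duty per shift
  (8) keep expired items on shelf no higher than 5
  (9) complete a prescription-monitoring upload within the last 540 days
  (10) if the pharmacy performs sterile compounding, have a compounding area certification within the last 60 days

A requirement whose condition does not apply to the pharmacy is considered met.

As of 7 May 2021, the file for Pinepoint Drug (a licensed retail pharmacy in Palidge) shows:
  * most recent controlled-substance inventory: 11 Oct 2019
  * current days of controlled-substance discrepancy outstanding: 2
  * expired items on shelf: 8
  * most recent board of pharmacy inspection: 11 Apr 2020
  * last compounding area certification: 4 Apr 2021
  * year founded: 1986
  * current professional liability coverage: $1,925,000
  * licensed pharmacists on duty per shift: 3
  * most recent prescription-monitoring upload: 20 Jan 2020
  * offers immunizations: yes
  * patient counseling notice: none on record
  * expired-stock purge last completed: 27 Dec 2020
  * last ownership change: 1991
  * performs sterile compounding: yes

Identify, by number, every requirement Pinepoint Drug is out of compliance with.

1, 2, 3, 4, 5, 8

1. patient counseling notice absent → not met
2. days of controlled-substance discrepancy outstanding 2 > 0 → not met
3. condition 'offers immunizations' holds; board of pharmacy inspection 391 days ago vs limit 270 → not met
4. expired-stock purge 131 days ago vs limit 120 → not met
5. controlled-substance inventory 574 days ago vs limit 540 → not met
6. professional liability coverage $1,925,000 ≥ $1,850,000 → met
7. licensed pharmacists on duty per shift 3 ≥ 2 → met
8. expired items on shelf 8 > 5 → not met
9. prescription-monitoring upload 473 days ago vs limit 540 → met
10. condition 'performs sterile compounding' holds; compounding area certification 33 days ago vs limit 60 → met
Not met: 1, 2, 3, 4, 5, 8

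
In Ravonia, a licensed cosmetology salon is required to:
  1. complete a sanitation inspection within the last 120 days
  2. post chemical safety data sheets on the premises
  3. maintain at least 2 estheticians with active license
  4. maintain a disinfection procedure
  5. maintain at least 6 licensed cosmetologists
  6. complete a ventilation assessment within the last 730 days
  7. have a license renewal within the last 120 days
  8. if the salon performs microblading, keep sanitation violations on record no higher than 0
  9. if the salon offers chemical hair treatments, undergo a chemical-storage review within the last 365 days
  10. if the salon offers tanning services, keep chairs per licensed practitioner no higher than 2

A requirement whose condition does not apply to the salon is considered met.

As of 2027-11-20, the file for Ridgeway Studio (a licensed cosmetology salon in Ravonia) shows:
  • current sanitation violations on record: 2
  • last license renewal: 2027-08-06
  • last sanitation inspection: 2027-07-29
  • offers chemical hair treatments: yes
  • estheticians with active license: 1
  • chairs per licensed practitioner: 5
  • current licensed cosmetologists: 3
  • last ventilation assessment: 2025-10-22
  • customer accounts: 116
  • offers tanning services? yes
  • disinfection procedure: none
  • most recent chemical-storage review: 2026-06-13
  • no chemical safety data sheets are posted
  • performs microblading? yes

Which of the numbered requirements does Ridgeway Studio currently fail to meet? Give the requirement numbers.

1. sanitation inspection 114 days ago vs limit 120 → met
2. chemical safety data sheets absent → not met
3. estheticians with active license 1 < 2 → not met
4. disinfection procedure absent → not met
5. licensed cosmetologists 3 < 6 → not met
6. ventilation assessment 759 days ago vs limit 730 → not met
7. license renewal 106 days ago vs limit 120 → met
8. condition 'performs microblading' holds; sanitation violations on record 2 > 0 → not met
9. condition 'offers chemical hair treatments' holds; chemical-storage review 525 days ago vs limit 365 → not met
10. condition 'offers tanning services' holds; chairs per licensed practitioner 5 > 2 → not met
Not met: 2, 3, 4, 5, 6, 8, 9, 10

2, 3, 4, 5, 6, 8, 9, 10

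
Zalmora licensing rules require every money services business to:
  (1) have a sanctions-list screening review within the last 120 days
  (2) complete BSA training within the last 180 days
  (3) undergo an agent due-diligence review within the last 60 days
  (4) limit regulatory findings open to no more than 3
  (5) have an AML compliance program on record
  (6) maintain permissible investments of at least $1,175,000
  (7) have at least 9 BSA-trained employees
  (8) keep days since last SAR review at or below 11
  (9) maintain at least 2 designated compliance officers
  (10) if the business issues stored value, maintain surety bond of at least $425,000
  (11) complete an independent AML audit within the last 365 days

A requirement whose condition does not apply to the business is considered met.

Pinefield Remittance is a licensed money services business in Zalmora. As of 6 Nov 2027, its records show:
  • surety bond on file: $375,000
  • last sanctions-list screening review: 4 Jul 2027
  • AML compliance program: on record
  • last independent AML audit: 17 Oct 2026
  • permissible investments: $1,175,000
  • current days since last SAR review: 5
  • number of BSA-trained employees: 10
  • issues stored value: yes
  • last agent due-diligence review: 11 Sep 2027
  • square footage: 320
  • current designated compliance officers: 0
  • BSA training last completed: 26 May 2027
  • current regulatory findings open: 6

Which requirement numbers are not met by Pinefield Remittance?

1. sanctions-list screening review 125 days ago vs limit 120 → not met
2. BSA training 164 days ago vs limit 180 → met
3. agent due-diligence review 56 days ago vs limit 60 → met
4. regulatory findings open 6 > 3 → not met
5. AML compliance program present → met
6. permissible investments $1,175,000 ≥ $1,175,000 → met
7. BSA-trained employees 10 ≥ 9 → met
8. days since last SAR review 5 ≤ 11 → met
9. designated compliance officers 0 < 2 → not met
10. condition 'issues stored value' holds; surety bond $375,000 < $425,000 → not met
11. independent AML audit 385 days ago vs limit 365 → not met
Not met: 1, 4, 9, 10, 11

1, 4, 9, 10, 11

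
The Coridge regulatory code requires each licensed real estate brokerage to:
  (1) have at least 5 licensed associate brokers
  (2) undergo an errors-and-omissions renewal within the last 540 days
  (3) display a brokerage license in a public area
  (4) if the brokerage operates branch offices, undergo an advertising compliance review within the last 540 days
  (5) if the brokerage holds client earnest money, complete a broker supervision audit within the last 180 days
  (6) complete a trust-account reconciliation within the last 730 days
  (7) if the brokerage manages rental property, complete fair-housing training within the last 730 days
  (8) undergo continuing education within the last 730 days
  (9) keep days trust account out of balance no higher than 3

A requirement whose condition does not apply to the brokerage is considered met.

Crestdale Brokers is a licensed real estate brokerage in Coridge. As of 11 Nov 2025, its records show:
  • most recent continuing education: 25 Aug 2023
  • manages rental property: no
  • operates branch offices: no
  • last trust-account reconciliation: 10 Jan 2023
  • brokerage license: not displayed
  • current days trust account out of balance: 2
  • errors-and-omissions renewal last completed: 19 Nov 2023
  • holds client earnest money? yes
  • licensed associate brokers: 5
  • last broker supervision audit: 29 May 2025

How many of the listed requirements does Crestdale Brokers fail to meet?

1. licensed associate brokers 5 ≥ 5 → met
2. errors-and-omissions renewal 723 days ago vs limit 540 → not met
3. brokerage license absent → not met
4. condition 'operates branch offices' does not hold → requirement n/a → met
5. condition 'holds client earnest money' holds; broker supervision audit 166 days ago vs limit 180 → met
6. trust-account reconciliation 1036 days ago vs limit 730 → not met
7. condition 'manages rental property' does not hold → requirement n/a → met
8. continuing education 809 days ago vs limit 730 → not met
9. days trust account out of balance 2 ≤ 3 → met
Not met: 4 of 9

4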